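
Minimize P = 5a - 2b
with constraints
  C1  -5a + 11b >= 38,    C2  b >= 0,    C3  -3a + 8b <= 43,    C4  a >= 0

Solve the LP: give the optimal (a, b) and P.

a = 0, b = 43/8, minimum P = -43/4

Vertices and P = 5a - 2b:
  (169/7, 101/7) → P = 643/7
  (0, 38/11) → P = -76/11
  (0, 43/8) → P = -43/4

The binding constraints are -3a + 8b = 43 and a = 0.
Solving simultaneously gives a = 0, b = 43/8.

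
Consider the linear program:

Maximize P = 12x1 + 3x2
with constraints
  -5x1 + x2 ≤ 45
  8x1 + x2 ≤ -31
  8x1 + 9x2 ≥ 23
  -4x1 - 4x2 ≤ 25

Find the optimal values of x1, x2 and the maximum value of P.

x1 = -76/13, x2 = 205/13, maximum P = -297/13

Vertices and P = 12x1 + 3x2:
  (-76/13, 205/13) → P = -297/13
  (-382/53, 475/53) → P = -3159/53
  (-151/32, 27/4) → P = -291/8

The binding constraints are -5x1 + x2 = 45 and 8x1 + x2 = -31.
Solving simultaneously gives x1 = -76/13, x2 = 205/13.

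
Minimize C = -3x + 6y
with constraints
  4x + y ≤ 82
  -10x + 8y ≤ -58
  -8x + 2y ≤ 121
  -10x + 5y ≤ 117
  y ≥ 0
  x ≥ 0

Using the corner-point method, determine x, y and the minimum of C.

x = 41/2, y = 0, minimum C = -123/2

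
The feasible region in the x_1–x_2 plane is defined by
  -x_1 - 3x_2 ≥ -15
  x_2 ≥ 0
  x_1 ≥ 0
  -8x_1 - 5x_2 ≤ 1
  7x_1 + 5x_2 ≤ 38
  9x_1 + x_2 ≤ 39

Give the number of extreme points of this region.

Intersecting each pair of boundary lines and keeping only the points that satisfy every inequality leaves:
  (0, 5)
  (39/16, 67/16)
  (0, 0)
  (13/3, 0)
  (157/38, 69/38)

5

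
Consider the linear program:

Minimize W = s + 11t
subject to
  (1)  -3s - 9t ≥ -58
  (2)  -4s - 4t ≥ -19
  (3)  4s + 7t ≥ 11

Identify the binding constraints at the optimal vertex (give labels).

(2) and (3)

Feasible corners and W = s + 11t:
  (-61/24, 175/24) → W = 233/3
  (-307/15, 199/15) → W = 1882/15
  (89/12, -8/3) → W = -263/12

The minimum is at (89/12, -8/3). Substituting into each constraint, equality holds for (2) and (3); the remaining constraints have slack.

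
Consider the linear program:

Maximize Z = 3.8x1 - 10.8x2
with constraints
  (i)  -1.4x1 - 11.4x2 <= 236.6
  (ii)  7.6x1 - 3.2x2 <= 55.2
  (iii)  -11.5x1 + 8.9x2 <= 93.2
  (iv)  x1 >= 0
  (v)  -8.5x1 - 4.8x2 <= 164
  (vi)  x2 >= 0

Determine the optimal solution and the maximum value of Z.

x1 = 138/19, x2 = 0, maximum Z = 138/5

Extreme points and Z = 3.8x1 - 10.8x2:
  (19738/771, 33578/771) → Z = -287638/771
  (138/19, 0) → Z = 138/5
  (0, 932/89) → Z = -50328/445
  (0, 0) → Z = 0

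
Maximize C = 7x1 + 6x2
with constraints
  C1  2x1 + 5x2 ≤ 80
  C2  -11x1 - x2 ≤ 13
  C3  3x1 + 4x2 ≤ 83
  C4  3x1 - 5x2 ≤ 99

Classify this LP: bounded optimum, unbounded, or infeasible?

bounded optimum

Corner points and C = 7x1 + 6x2:
  (-145/53, 906/53) → C = 4421/53
  (95/7, 74/7) → C = 1109/7
  (17/29, -564/29) → C = -3265/29
  (811/27, -16/9) → C = 5389/27
The feasible region has finitely many vertices and no improving ray; the maximum is 5389/27 at (811/27, -16/9).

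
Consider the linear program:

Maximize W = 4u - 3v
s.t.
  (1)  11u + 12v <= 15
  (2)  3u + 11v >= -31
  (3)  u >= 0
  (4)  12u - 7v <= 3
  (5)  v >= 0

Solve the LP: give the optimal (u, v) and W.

u = 1/4, v = 0, maximum W = 1

Vertices and W = 4u - 3v:
  (0, 5/4) → W = -15/4
  (141/221, 147/221) → W = 123/221
  (0, 0) → W = 0
  (1/4, 0) → W = 1

The binding constraints are 12u - 7v = 3 and v = 0.
Solving simultaneously gives u = 1/4, v = 0.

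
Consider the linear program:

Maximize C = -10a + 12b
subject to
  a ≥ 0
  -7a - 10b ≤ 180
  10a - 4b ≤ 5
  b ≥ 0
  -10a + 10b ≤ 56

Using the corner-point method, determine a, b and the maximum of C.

a = 137/30, b = 61/6, maximum C = 229/3

Feasible corners and C = -10a + 12b:
  (0, 0) → C = 0
  (0, 28/5) → C = 336/5
  (1/2, 0) → C = -5
  (137/30, 61/6) → C = 229/3

At the optimal vertex, 10a - 4b = 5 and -10a + 10b = 56.
Solving simultaneously gives a = 137/30, b = 61/6.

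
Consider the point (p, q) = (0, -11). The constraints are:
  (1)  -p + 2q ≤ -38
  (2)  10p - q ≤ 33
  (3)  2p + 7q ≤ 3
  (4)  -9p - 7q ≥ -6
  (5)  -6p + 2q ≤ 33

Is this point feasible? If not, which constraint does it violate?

not feasible — violates (1)

Constraint (1): -p + 2q = -22, which is not ≤ -38. All other constraints are satisfied.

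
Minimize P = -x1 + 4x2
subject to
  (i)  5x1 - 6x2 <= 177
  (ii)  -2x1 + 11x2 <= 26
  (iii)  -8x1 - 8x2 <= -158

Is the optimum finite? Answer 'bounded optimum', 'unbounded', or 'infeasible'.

Corner points and P = -x1 + 4x2:
  (2103/43, 484/43) → P = -167/43
  (591/22, -313/44) → P = -1217/22
  (765/52, 131/26) → P = 283/52
The feasible region has finitely many vertices and no improving ray; the minimum is -1217/22 at (591/22, -313/44).

bounded optimum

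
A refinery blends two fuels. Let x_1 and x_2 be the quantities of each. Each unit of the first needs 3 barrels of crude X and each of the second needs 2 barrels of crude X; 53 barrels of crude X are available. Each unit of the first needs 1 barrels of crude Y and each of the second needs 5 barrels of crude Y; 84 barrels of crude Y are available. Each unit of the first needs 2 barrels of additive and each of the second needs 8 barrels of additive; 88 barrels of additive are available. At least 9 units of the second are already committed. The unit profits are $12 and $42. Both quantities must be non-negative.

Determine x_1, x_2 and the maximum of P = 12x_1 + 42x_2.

x_1 = 8, x_2 = 9, maximum P = 474

Extreme points and P = 12x_1 + 42x_2:
  (0, 11) → P = 462
  (0, 9) → P = 378
  (8, 9) → P = 474

At the optimal vertex, 2x_1 + 8x_2 = 88 and x_2 = 9.
Solving simultaneously gives x_1 = 8, x_2 = 9.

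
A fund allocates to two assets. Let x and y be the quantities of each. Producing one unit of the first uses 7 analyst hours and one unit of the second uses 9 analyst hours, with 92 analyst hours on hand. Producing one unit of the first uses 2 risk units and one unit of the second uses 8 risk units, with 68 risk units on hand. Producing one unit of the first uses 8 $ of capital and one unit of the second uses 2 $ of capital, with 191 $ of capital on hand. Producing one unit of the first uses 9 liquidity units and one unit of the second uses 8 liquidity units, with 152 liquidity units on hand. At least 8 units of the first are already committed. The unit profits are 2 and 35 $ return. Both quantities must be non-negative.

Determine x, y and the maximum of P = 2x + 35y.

x = 8, y = 4, maximum P = 156

Vertices and P = 2x + 35y:
  (92/7, 0) → P = 184/7
  (8, 0) → P = 16
  (8, 4) → P = 156

At the optimal vertex, 7x + 9y = 92 and x = 8.
Solving simultaneously gives x = 8, y = 4.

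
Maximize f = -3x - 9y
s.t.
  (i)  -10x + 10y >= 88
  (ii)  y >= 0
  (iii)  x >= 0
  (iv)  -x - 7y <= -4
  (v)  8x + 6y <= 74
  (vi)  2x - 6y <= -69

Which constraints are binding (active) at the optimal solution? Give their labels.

(iii) and (vi)

Extreme points and f = -3x - 9y:
  (0, 37/3) → f = -111
  (0, 23/2) → f = -207/2
  (1/2, 35/3) → f = -213/2

The maximum is at (0, 23/2). Substituting into each constraint, equality holds for (iii) and (vi); the remaining constraints have slack.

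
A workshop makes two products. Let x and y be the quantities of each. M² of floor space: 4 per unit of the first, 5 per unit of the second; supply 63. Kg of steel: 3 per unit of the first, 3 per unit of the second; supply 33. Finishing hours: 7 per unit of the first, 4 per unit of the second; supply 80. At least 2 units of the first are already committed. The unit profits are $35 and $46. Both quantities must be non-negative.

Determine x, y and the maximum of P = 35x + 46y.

Feasible corners and P = 35x + 46y:
  (11, 0) → P = 385
  (2, 0) → P = 70
  (2, 9) → P = 484

At the optimal vertex, 3x + 3y = 33 and x = 2.
Solving simultaneously gives x = 2, y = 9.

x = 2, y = 9, maximum P = 484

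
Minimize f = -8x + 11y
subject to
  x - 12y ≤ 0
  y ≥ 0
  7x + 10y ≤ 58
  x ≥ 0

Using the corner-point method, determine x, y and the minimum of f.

x = 348/47, y = 29/47, minimum f = -2465/47

Corner points and f = -8x + 11y:
  (0, 0) → f = 0
  (348/47, 29/47) → f = -2465/47
  (0, 29/5) → f = 319/5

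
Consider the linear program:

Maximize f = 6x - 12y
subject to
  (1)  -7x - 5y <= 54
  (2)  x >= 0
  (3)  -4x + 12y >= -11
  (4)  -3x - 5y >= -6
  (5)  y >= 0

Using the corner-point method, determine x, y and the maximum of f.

x = 2, y = 0, maximum f = 12

Extreme points and f = 6x - 12y:
  (0, 6/5) → f = -72/5
  (0, 0) → f = 0
  (2, 0) → f = 12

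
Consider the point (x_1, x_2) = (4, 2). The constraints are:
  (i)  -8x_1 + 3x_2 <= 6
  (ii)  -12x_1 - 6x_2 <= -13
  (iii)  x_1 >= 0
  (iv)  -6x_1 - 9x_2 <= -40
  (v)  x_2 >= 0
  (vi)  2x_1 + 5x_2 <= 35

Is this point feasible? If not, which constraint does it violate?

(i): -26 ≤ 6 ✓
(ii): -60 ≤ -13 ✓
(iii): 4 ≥ 0 ✓
(iv): -42 ≤ -40 ✓
(v): 2 ≥ 0 ✓
(vi): 18 ≤ 35 ✓

feasible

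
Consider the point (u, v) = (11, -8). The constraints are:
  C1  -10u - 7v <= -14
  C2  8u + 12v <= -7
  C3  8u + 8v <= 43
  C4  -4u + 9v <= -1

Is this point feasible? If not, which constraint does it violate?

feasible

C1: -54 ≤ -14 ✓
C2: -8 ≤ -7 ✓
C3: 24 ≤ 43 ✓
C4: -116 ≤ -1 ✓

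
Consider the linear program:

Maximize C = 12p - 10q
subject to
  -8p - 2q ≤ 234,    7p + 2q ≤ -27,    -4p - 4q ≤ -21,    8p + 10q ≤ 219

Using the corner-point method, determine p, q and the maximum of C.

p = -15/2, q = 51/4, maximum C = -435/2

Feasible corners and C = 12p - 10q:
  (-163/4, 46) → C = -949
  (-1389/32, 453/8) → C = -8697/8
  (-15/2, 51/4) → C = -435/2
  (-118/9, 583/18) → C = -4331/9

At the optimal vertex, 7p + 2q = -27 and -4p - 4q = -21.
Solving simultaneously gives p = -15/2, q = 51/4.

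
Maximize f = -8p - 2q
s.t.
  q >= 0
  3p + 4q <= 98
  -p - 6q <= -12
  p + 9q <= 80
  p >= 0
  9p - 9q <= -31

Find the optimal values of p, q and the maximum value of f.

p = 0, q = 31/9, maximum f = -62/9

Extreme points and f = -8p - 2q:
  (0, 80/9) → f = -160/9
  (49/10, 751/90) → f = -503/9
  (0, 31/9) → f = -62/9

The binding constraints are p = 0 and 9p - 9q = -31.
Solving simultaneously gives p = 0, q = 31/9.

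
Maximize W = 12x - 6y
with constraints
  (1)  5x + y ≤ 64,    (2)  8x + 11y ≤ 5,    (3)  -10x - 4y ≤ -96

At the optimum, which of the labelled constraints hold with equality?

(1) and (3)

Vertices and W = 12x - 6y:
  (699/47, -487/47) → W = 11310/47
  (16, -16) → W = 288
  (518/39, -359/39) → W = 2790/13

The maximum is at (16, -16). Substituting into each constraint, equality holds for (1) and (3); the remaining constraints have slack.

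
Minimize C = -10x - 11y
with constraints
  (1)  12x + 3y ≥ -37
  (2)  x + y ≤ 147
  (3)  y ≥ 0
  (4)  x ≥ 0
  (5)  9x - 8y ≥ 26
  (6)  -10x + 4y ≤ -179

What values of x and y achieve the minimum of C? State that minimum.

The optimum lies where x + y = 147 and 9x - 8y = 26.
Solving simultaneously gives x = 1202/17, y = 1297/17.

x = 1202/17, y = 1297/17, minimum C = -26287/17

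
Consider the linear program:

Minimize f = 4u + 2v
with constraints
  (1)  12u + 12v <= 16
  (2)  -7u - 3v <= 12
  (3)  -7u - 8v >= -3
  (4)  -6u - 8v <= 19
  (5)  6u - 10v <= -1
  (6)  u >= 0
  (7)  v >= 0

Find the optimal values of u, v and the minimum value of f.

u = 0, v = 1/10, minimum f = 1/5

The binding constraints are 6u - 10v = -1 and u = 0.
Solving simultaneously gives u = 0, v = 1/10.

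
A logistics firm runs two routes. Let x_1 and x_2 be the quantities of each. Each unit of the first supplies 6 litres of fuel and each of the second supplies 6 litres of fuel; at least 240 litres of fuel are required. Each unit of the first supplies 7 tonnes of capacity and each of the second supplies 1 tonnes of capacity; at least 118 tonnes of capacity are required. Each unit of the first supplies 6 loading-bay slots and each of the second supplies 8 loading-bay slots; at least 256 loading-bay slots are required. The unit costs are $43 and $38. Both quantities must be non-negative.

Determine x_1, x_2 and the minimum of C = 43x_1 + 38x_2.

x_1 = 13, x_2 = 27, minimum C = 1585

Corner points and C = 43x_1 + 38x_2:
  (0, 118) → C = 4484
  (128/3, 0) → C = 5504/3
  (13, 27) → C = 1585
  (32, 8) → C = 1680
The feasible region is unbounded (it extends along (0, 1), (1, 0)), but C strictly increases along every unbounded feasible direction, so there is no improving ray and the minimum is attained at a vertex.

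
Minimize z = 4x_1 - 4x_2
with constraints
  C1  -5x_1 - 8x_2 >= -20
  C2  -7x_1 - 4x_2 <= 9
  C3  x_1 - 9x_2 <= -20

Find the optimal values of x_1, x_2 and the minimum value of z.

Corner points and z = 4x_1 - 4x_2:
  (-38/9, 185/36) → z = -337/9
  (20/53, 120/53) → z = -400/53
  (-161/67, 131/67) → z = -1168/67

At the optimal vertex, -5x_1 - 8x_2 = -20 and -7x_1 - 4x_2 = 9.
Solving simultaneously gives x_1 = -38/9, x_2 = 185/36.

x_1 = -38/9, x_2 = 185/36, minimum z = -337/9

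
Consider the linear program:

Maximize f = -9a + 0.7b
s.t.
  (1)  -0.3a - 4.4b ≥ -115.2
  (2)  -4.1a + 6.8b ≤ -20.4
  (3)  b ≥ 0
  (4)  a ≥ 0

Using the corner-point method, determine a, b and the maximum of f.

a = 204/41, b = 0, maximum f = -1836/41

Corner points and f = -9a + 0.7b:
  (10914/251, 11655/502) → f = -376587/1004
  (384, 0) → f = -3456
  (204/41, 0) → f = -1836/41

At the optimal vertex, -4.1a + 6.8b = -20.4 and b = 0.
Solving simultaneously gives a = 204/41, b = 0.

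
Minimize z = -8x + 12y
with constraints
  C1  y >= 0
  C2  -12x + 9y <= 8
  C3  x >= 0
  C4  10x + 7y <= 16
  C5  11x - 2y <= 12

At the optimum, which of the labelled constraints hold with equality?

Corner points and z = -8x + 12y:
  (0, 0) → z = 0
  (12/11, 0) → z = -96/11
  (0, 8/9) → z = 32/3
  (44/87, 136/87) → z = 1280/87
  (116/97, 56/97) → z = -256/97

The minimum is at (12/11, 0). Substituting into each constraint, equality holds for C1 and C5; the remaining constraints have slack.

C1 and C5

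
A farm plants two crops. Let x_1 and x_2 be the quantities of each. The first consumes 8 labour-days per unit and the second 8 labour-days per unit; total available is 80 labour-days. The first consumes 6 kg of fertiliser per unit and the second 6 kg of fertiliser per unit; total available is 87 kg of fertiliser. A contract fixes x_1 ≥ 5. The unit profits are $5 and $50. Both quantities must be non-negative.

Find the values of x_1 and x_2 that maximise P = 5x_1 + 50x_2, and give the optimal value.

x_1 = 5, x_2 = 5, maximum P = 275

Vertices and P = 5x_1 + 50x_2:
  (10, 0) → P = 50
  (5, 0) → P = 25
  (5, 5) → P = 275

The binding constraints are 8x_1 + 8x_2 = 80 and x_1 = 5.
Solving simultaneously gives x_1 = 5, x_2 = 5.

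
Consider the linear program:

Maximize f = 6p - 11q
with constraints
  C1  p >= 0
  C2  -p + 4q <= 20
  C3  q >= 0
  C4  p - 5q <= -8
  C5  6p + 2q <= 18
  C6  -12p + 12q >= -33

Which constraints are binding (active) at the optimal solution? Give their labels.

C4 and C5

Feasible corners and f = 6p - 11q:
  (0, 5) → f = -55
  (0, 8/5) → f = -88/5
  (16/13, 69/13) → f = -51
  (37/16, 33/16) → f = -141/16

The maximum is at (37/16, 33/16). Substituting into each constraint, equality holds for C4 and C5; the remaining constraints have slack.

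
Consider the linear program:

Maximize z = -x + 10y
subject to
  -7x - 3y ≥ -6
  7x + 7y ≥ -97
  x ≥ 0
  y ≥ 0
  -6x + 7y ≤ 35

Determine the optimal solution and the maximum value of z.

Feasible corners and z = -x + 10y:
  (0, 2) → z = 20
  (6/7, 0) → z = -6/7
  (0, 0) → z = 0

x = 0, y = 2, maximum z = 20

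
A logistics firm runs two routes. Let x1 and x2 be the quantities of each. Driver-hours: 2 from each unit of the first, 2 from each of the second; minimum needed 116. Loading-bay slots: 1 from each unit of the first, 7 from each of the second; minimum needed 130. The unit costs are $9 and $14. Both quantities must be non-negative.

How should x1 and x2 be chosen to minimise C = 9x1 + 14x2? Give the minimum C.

x1 = 46, x2 = 12, minimum C = 582

Feasible corners and C = 9x1 + 14x2:
  (0, 58) → C = 812
  (130, 0) → C = 1170
  (46, 12) → C = 582
The feasible region is unbounded (it extends along (0, 1), (1, 0)), but C strictly increases along every unbounded feasible direction, so there is no improving ray and the minimum is attained at a vertex.

The optimum lies where 2x1 + 2x2 = 116 and x1 + 7x2 = 130.
Solving simultaneously gives x1 = 46, x2 = 12.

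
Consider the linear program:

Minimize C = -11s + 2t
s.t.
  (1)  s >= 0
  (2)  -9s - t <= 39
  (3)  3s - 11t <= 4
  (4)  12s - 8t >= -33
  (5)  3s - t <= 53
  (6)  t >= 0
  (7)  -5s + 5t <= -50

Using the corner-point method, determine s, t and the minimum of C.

s = 43/2, t = 23/2, minimum C = -427/2

Vertices and C = -11s + 2t:
  (193/10, 49/10) → C = -405/2
  (53/4, 13/4) → C = -557/4
  (43/2, 23/2) → C = -427/2

The binding constraints are 3s - t = 53 and -5s + 5t = -50.
Solving simultaneously gives s = 43/2, t = 23/2.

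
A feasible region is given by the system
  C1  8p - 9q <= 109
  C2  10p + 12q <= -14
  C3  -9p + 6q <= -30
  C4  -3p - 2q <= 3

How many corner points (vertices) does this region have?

4

Intersecting each pair of boundary lines and keeping only the points that satisfy every inequality leaves:
  (197/31, -601/93)
  (191/43, -351/43)
  (23/14, -71/28)
  (7/6, -13/4)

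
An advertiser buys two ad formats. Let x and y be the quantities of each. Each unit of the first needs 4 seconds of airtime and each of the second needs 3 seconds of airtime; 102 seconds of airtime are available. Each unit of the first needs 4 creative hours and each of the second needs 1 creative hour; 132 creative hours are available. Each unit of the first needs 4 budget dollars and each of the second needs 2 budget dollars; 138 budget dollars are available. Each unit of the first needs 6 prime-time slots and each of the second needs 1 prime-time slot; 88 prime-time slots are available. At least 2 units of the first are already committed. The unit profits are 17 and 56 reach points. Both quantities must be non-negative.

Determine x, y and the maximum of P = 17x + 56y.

x = 2, y = 94/3, maximum P = 5366/3

Extreme points and P = 17x + 56y:
  (44/3, 0) → P = 748/3
  (2, 0) → P = 34
  (81/7, 130/7) → P = 8657/7
  (2, 94/3) → P = 5366/3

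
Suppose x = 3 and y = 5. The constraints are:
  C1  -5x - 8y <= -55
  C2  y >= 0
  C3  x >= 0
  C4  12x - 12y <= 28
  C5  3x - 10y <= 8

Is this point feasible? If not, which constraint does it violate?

C1: -55 ≤ -55 ✓
C2: 5 ≥ 0 ✓
C3: 3 ≥ 0 ✓
C4: -24 ≤ 28 ✓
C5: -41 ≤ 8 ✓

feasible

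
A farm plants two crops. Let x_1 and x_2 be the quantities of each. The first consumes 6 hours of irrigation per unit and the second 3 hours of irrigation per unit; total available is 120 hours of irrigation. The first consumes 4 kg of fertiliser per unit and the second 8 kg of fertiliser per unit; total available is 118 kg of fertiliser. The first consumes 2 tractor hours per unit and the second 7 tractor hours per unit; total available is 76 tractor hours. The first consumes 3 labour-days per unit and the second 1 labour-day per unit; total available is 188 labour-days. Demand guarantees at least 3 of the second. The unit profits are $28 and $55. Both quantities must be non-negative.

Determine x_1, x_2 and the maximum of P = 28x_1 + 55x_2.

x_1 = 17, x_2 = 6, maximum P = 806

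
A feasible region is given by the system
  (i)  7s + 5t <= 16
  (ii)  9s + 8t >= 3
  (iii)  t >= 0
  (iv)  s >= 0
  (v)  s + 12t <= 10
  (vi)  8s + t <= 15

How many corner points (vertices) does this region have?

5

Pairwise boundary intersections that survive every other constraint:
  (1/3, 0)
  (0, 3/8)
  (15/8, 0)
  (0, 5/6)
  (34/19, 13/19)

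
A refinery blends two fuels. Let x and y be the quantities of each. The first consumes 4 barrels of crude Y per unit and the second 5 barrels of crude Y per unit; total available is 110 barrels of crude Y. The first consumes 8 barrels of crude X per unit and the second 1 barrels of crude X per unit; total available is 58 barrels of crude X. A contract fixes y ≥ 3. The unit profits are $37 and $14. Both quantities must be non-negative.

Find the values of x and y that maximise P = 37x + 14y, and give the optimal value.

Vertices and P = 37x + 14y:
  (0, 22) → P = 308
  (0, 3) → P = 42
  (5, 18) → P = 437
  (55/8, 3) → P = 2371/8

x = 5, y = 18, maximum P = 437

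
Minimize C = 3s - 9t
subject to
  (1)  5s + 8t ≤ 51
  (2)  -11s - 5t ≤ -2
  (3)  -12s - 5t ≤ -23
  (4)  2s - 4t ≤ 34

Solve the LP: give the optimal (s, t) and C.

s = -1, t = 7, minimum C = -66

Feasible corners and C = 3s - 9t:
  (-1, 7) → C = -66
  (119/9, -17/9) → C = 170/3
  (131/29, -181/29) → C = 2022/29

The optimum lies where 5s + 8t = 51 and -12s - 5t = -23.
Solving simultaneously gives s = -1, t = 7.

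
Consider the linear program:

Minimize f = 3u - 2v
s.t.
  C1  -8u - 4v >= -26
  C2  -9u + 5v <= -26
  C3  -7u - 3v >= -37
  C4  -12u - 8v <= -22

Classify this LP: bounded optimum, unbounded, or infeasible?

bounded optimum

Vertices and f = 3u - 2v:
  (117/38, 13/38) → f = 325/38
  (15/2, -17/2) → f = 79/2
  (53/22, -19/22) → f = 197/22
The feasible region has finitely many vertices and no improving ray; the minimum is 325/38 at (117/38, 13/38).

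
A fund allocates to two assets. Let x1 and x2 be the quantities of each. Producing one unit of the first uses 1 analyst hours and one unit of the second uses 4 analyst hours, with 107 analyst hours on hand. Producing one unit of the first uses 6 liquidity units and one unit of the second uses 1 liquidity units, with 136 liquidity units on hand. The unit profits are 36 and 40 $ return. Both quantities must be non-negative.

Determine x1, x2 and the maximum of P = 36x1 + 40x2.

x1 = 19, x2 = 22, maximum P = 1564

Extreme points and P = 36x1 + 40x2:
  (0, 0) → P = 0
  (0, 107/4) → P = 1070
  (68/3, 0) → P = 816
  (19, 22) → P = 1564

At the optimal vertex, x1 + 4x2 = 107 and 6x1 + x2 = 136.
Solving simultaneously gives x1 = 19, x2 = 22.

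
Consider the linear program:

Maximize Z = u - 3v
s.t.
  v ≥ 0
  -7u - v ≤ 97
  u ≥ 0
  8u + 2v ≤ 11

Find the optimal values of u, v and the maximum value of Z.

u = 11/8, v = 0, maximum Z = 11/8

The optimum lies where v = 0 and 8u + 2v = 11.
Solving simultaneously gives u = 11/8, v = 0.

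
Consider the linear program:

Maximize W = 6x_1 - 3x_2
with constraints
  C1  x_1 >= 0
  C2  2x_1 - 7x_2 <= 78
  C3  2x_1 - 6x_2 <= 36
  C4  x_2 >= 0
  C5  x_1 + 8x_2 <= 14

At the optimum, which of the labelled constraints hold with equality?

C4 and C5

Corner points and W = 6x_1 - 3x_2:
  (0, 0) → W = 0
  (0, 7/4) → W = -21/4
  (14, 0) → W = 84

The maximum is at (14, 0). Substituting into each constraint, equality holds for C4 and C5; the remaining constraints have slack.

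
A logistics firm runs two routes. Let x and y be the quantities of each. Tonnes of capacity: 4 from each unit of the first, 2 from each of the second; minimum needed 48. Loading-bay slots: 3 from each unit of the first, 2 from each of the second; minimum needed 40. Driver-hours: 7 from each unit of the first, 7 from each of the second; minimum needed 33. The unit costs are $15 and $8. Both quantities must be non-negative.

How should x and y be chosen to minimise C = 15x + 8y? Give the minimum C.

x = 8, y = 8, minimum C = 184

Corner points and C = 15x + 8y:
  (0, 24) → C = 192
  (40/3, 0) → C = 200
  (8, 8) → C = 184
The feasible region is unbounded (it extends along (0, 1), (1, 0)), but C strictly increases along every unbounded feasible direction, so there is no improving ray and the minimum is attained at a vertex.

At the optimal vertex, 4x + 2y = 48 and 3x + 2y = 40.
Solving simultaneously gives x = 8, y = 8.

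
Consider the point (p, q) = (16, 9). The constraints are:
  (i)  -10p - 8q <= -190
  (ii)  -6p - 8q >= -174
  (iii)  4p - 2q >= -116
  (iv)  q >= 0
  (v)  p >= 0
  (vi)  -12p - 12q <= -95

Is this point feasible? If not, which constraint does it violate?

feasible

(i): -232 ≤ -190 ✓
(ii): -168 ≥ -174 ✓
(iii): 46 ≥ -116 ✓
(iv): 9 ≥ 0 ✓
(v): 16 ≥ 0 ✓
(vi): -300 ≤ -95 ✓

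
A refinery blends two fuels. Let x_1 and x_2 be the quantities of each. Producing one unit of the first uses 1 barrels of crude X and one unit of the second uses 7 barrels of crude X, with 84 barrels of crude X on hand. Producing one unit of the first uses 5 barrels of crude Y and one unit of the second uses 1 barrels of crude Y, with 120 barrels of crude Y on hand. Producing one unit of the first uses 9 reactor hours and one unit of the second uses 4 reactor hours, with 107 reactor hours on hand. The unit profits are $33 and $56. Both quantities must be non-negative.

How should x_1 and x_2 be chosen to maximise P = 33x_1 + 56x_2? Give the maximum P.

x_1 = 7, x_2 = 11, maximum P = 847

Extreme points and P = 33x_1 + 56x_2:
  (0, 0) → P = 0
  (0, 12) → P = 672
  (107/9, 0) → P = 1177/3
  (7, 11) → P = 847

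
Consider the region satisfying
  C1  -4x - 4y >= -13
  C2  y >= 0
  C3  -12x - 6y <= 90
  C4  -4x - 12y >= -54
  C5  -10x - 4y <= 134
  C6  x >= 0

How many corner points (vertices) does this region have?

3

The feasible vertices (each the meet of two boundaries and inside every other half-plane) are:
  (13/4, 0)
  (0, 13/4)
  (0, 0)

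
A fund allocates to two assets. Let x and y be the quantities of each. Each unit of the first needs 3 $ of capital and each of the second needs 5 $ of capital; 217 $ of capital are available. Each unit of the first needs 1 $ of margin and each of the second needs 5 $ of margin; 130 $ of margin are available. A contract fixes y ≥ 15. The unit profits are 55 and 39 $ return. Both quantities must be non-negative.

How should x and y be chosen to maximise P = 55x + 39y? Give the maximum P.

The optimum lies where 3x + 5y = 217 and y = 15.
Solving simultaneously gives x = 142/3, y = 15.

x = 142/3, y = 15, maximum P = 9565/3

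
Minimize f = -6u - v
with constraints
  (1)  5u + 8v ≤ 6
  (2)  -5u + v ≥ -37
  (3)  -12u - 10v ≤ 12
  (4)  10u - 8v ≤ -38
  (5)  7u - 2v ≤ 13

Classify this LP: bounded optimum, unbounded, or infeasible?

Extreme points and f = -6u - v:
  (-78/23, 66/23) → f = 402/23
  (-32/15, 25/12) → f = 643/60
  (-17/7, 12/7) → f = 90/7
The feasible region has finitely many vertices and no improving ray; the minimum is 643/60 at (-32/15, 25/12).

bounded optimum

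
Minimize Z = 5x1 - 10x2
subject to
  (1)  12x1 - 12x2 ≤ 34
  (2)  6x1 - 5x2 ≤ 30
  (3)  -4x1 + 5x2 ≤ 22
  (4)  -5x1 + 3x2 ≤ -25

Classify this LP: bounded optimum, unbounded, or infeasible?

Feasible corners and Z = 5x1 - 10x2:
  (95/6, 13) → Z = -305/6
  (33/4, 65/12) → Z = -155/12
  (26, 126/5) → Z = -122
  (191/13, 210/13) → Z = -1145/13
The feasible region has finitely many vertices and no improving ray; the minimum is -122 at (26, 126/5).

bounded optimum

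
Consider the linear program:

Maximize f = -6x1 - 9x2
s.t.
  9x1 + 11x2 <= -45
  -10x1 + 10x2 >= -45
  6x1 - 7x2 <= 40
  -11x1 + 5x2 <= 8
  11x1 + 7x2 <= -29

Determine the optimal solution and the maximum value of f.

x1 = -61/12, x2 = -115/12, maximum f = 467/4

Extreme points and f = -6x1 - 9x2:
  (-313/166, -423/166) → f = 5685/166
  (-2/29, -117/29) → f = 1065/29
  (-61/12, -115/12) → f = 467/4
  (5/36, -157/36) → f = 461/12

The optimum lies where -10x1 + 10x2 = -45 and -11x1 + 5x2 = 8.
Solving simultaneously gives x1 = -61/12, x2 = -115/12.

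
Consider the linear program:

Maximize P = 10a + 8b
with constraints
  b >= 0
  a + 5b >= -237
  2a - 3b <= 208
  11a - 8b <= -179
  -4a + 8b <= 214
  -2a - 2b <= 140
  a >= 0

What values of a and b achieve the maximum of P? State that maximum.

Corner points and P = 10a + 8b:
  (5, 117/4) → P = 284
  (0, 179/8) → P = 179
  (0, 107/4) → P = 214

a = 5, b = 117/4, maximum P = 284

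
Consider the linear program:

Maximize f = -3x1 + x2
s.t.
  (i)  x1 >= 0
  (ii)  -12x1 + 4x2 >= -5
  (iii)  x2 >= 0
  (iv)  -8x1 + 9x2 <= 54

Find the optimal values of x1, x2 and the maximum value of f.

Extreme points and f = -3x1 + x2:
  (0, 0) → f = 0
  (0, 6) → f = 6
  (5/12, 0) → f = -5/4
  (261/76, 172/19) → f = -5/4

The binding constraints are x1 = 0 and -8x1 + 9x2 = 54.
Solving simultaneously gives x1 = 0, x2 = 6.

x1 = 0, x2 = 6, maximum f = 6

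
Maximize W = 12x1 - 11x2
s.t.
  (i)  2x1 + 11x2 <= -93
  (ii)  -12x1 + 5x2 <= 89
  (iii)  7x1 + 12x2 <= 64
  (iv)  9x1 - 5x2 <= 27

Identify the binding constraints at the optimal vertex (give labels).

Vertices and W = 12x1 - 11x2:
  (-722/71, -469/71) → W = -3505/71
  (-168/109, -891/109) → W = 7785/109
  (-116/3, -75) → W = 361

The maximum is at (-116/3, -75). Substituting into each constraint, equality holds for (ii) and (iv); the remaining constraints have slack.

(ii) and (iv)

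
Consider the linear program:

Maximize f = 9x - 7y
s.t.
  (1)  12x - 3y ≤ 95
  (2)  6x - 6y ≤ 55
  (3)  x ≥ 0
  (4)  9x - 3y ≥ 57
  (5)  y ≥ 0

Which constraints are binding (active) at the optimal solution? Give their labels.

(1) and (5)

Corner points and f = 9x - 7y:
  (38/3, 19) → f = -19
  (95/12, 0) → f = 285/4
  (19/3, 0) → f = 57

The maximum is at (95/12, 0). Substituting into each constraint, equality holds for (1) and (5); the remaining constraints have slack.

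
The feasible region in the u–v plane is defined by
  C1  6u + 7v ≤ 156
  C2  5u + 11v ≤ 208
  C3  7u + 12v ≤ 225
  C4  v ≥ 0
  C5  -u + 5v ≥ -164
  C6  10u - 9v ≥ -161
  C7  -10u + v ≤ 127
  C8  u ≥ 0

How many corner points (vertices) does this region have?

The feasible vertices (each the meet of two boundaries and inside every other half-plane) are:
  (297/23, 258/23)
  (26, 0)
  (31/61, 3377/183)
  (0, 0)
  (0, 161/9)

5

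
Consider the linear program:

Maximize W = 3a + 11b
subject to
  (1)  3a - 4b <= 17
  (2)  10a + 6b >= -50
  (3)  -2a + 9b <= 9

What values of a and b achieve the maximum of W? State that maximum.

Vertices and W = 3a + 11b:
  (-49/29, -160/29) → W = -1907/29
  (189/19, 61/19) → W = 1238/19
  (-84/17, -5/51) → W = -811/51

The optimum lies where 3a - 4b = 17 and -2a + 9b = 9.
Solving simultaneously gives a = 189/19, b = 61/19.

a = 189/19, b = 61/19, maximum W = 1238/19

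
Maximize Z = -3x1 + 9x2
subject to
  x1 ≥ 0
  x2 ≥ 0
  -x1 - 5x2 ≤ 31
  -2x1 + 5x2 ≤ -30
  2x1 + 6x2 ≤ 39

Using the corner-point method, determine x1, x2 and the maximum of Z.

Extreme points and Z = -3x1 + 9x2:
  (15, 0) → Z = -45
  (39/2, 0) → Z = -117/2
  (375/22, 9/11) → Z = -963/22

The optimum lies where -2x1 + 5x2 = -30 and 2x1 + 6x2 = 39.
Solving simultaneously gives x1 = 375/22, x2 = 9/11.

x1 = 375/22, x2 = 9/11, maximum Z = -963/22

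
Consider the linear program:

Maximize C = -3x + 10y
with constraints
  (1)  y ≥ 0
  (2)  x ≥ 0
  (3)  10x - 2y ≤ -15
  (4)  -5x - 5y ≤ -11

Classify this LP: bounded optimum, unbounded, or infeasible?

From the feasible point (0, 15/2), moving in the direction (0, 1) keeps every constraint satisfied while C increases without bound.

unbounded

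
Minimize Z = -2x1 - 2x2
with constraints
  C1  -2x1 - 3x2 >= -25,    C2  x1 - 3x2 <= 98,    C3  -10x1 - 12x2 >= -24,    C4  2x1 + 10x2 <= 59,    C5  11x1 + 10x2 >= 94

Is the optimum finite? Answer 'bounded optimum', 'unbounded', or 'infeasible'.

bounded optimum

Vertices and Z = -2x1 - 2x2:
  (208/7, -478/21) → Z = -292/21
  (1262/43, -984/43) → Z = -556/43
  (111/4, -169/8) → Z = -53/4
The feasible region has finitely many vertices and no improving ray; the minimum is -292/21 at (208/7, -478/21).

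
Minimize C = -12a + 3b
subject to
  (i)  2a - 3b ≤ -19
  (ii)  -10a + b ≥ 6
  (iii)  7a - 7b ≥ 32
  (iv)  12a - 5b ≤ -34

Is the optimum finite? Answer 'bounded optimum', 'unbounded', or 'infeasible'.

The boundaries 2a - 3b = -19 and 12a - 5b = -34 meet at (-7/26, 80/13), but that point violates 7a - 7b ≥ 32. Every candidate vertex is excluded by some other constraint, so the feasible region is empty.

infeasible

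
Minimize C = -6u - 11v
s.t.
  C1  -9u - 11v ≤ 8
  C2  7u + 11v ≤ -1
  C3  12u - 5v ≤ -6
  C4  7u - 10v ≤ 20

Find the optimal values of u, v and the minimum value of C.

u = -7/2, v = 47/22, minimum C = -5/2

Corner points and C = -6u - 11v:
  (-7/2, 47/22) → C = -5/2
  (-106/177, -14/59) → C = 366/59
  (-71/167, 30/167) → C = 96/167

At the optimal vertex, -9u - 11v = 8 and 7u + 11v = -1.
Solving simultaneously gives u = -7/2, v = 47/22.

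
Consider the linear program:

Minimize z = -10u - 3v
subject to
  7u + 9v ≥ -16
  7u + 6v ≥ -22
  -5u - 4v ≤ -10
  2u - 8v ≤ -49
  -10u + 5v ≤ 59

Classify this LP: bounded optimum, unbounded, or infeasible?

unbounded

From the feasible point (-29/12, 265/48), moving in the direction (5, 10) keeps every constraint satisfied while z decreases without bound.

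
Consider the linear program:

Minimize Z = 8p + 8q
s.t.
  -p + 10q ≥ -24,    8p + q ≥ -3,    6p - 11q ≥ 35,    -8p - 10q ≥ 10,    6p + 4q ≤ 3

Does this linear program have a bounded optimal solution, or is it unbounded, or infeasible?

The boundaries -p + 10q = -24 and 8p + q = -3 meet at (-2/27, -65/27), but that point violates 6p - 11q ≥ 35. Every candidate vertex is excluded by some other constraint, so the feasible region is empty.

infeasible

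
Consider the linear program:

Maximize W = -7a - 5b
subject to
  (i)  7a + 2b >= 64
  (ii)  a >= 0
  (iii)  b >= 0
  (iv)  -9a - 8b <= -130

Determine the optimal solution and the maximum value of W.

Vertices and W = -7a - 5b:
  (0, 32) → W = -160
  (126/19, 167/19) → W = -1717/19
  (130/9, 0) → W = -910/9
The feasible region is unbounded (it extends along (0, 1), (1, 0)), but W strictly decreases along every unbounded feasible direction, so there is no improving ray and the maximum is attained at a vertex.

At the optimal vertex, 7a + 2b = 64 and -9a - 8b = -130.
Solving simultaneously gives a = 126/19, b = 167/19.

a = 126/19, b = 167/19, maximum W = -1717/19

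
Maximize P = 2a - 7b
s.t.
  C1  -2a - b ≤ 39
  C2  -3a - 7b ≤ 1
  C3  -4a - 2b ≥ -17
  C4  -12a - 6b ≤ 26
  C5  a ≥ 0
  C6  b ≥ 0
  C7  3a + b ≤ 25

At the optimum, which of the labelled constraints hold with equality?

Feasible corners and P = 2a - 7b:
  (0, 17/2) → P = -119/2
  (17/4, 0) → P = 17/2
  (0, 0) → P = 0

The maximum is at (17/4, 0). Substituting into each constraint, equality holds for C3 and C6; the remaining constraints have slack.

C3 and C6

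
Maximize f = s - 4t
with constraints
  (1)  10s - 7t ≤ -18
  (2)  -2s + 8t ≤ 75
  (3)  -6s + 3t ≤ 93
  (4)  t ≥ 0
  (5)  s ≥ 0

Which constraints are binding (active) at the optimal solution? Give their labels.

Vertices and f = s - 4t:
  (127/22, 119/11) → f = -75/2
  (0, 18/7) → f = -72/7
  (0, 75/8) → f = -75/2

The maximum is at (0, 18/7). Substituting into each constraint, equality holds for (1) and (5); the remaining constraints have slack.

(1) and (5)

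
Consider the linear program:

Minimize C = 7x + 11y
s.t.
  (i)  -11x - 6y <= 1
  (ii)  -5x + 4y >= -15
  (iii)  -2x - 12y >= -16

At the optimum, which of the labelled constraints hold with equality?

(i) and (ii)

Extreme points and C = 7x + 11y:
  (43/37, -85/37) → C = -634/37
  (-9/10, 89/60) → C = 601/60
  (61/17, 25/34) → C = 1129/34

The minimum is at (43/37, -85/37). Substituting into each constraint, equality holds for (i) and (ii); the remaining constraints have slack.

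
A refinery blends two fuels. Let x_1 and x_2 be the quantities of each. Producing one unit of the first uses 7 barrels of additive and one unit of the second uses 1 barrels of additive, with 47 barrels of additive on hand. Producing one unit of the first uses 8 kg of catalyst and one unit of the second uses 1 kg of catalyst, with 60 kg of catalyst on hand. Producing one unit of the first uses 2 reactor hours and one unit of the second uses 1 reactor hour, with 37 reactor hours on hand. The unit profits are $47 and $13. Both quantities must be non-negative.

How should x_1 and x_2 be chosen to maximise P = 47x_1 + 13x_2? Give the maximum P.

Corner points and P = 47x_1 + 13x_2:
  (0, 0) → P = 0
  (0, 37) → P = 481
  (47/7, 0) → P = 2209/7
  (2, 33) → P = 523

x_1 = 2, x_2 = 33, maximum P = 523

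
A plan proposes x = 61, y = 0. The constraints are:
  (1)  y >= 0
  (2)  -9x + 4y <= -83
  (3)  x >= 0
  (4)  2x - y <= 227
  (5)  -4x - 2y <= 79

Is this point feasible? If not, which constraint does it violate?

feasible

(1): 0 ≥ 0 ✓
(2): -549 ≤ -83 ✓
(3): 61 ≥ 0 ✓
(4): 122 ≤ 227 ✓
(5): -244 ≤ 79 ✓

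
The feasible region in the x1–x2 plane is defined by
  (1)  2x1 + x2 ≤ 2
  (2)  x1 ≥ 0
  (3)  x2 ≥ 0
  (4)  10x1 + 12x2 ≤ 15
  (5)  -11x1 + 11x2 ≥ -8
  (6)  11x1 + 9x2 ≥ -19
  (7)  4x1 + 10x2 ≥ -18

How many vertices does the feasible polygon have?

Pairwise boundary intersections that survive every other constraint:
  (9/14, 5/7)
  (10/11, 2/11)
  (0, 0)
  (0, 5/4)
  (8/11, 0)

5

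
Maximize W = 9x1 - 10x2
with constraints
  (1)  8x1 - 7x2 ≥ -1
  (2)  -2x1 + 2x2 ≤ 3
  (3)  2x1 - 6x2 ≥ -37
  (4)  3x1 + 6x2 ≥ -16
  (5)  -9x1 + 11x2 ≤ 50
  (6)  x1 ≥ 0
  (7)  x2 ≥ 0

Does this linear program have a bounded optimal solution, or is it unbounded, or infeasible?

unbounded

From the feasible point (253/34, 147/17), moving in the direction (6, 2) keeps every constraint satisfied while W increases without bound.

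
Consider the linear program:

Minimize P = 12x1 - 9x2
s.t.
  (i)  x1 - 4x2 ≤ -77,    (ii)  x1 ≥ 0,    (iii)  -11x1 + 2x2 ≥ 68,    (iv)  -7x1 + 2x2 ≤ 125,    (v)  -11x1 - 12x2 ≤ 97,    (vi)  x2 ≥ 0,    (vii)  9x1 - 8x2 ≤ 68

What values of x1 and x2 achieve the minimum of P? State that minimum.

x1 = 57/4, x2 = 899/8, minimum P = -6723/8

Corner points and P = 12x1 - 9x2:
  (0, 34) → P = -306
  (0, 125/2) → P = -1125/2
  (57/4, 899/8) → P = -6723/8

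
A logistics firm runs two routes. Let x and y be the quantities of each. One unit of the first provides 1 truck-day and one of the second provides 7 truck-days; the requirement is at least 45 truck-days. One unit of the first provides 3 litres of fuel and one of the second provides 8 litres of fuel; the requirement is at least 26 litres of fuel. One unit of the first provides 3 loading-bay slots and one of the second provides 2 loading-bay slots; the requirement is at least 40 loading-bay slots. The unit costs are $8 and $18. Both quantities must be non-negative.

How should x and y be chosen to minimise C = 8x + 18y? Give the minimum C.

x = 10, y = 5, minimum C = 170

Vertices and C = 8x + 18y:
  (0, 20) → C = 360
  (45, 0) → C = 360
  (10, 5) → C = 170
The feasible region is unbounded (it extends along (0, 1), (1, 0)), but C strictly increases along every unbounded feasible direction, so there is no improving ray and the minimum is attained at a vertex.

The binding constraints are x + 7y = 45 and 3x + 2y = 40.
Solving simultaneously gives x = 10, y = 5.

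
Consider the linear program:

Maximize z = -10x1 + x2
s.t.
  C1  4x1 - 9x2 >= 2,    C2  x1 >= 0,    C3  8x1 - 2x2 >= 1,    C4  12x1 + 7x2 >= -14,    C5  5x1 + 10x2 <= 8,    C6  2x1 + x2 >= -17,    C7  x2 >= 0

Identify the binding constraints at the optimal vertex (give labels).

C1 and C7

Extreme points and z = -10x1 + x2:
  (92/85, 22/85) → z = -898/85
  (1/2, 0) → z = -5
  (8/5, 0) → z = -16

The maximum is at (1/2, 0). Substituting into each constraint, equality holds for C1 and C7; the remaining constraints have slack.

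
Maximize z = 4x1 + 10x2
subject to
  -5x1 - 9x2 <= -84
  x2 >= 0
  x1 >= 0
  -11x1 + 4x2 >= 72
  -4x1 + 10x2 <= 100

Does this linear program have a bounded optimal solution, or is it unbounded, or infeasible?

infeasible

The boundaries -5x1 - 9x2 = -84 and x2 = 0 meet at (84/5, 0), but that point violates -11x1 + 4x2 ≥ 72. Every candidate vertex is excluded by some other constraint, so the feasible region is empty.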